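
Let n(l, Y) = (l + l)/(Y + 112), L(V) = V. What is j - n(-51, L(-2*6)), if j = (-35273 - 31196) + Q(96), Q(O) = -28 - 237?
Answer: -3336649/50 ≈ -66733.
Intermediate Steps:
Q(O) = -265
n(l, Y) = 2*l/(112 + Y) (n(l, Y) = (2*l)/(112 + Y) = 2*l/(112 + Y))
j = -66734 (j = (-35273 - 31196) - 265 = -66469 - 265 = -66734)
j - n(-51, L(-2*6)) = -66734 - 2*(-51)/(112 - 2*6) = -66734 - 2*(-51)/(112 - 12) = -66734 - 2*(-51)/100 = -66734 - 1*(-51/50) = -66734 + 51/50 = -3336649/50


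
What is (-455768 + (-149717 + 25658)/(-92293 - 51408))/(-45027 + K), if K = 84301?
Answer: -65494193309/5643713074 ≈ -11.605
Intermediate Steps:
(-455768 + (-149717 + 25658)/(-92293 - 51408))/(-45027 + K) = (-455768 + (-149717 + 25658)/(-92293 - 51408))/(-45027 + 84301) = (-455768 - 124059/(-143701))/39274 = (-455768 - 124059*(-1/143701))*(1/39274) = (-455768 + 124059/143701)*(1/39274) = -65494193309/143701*1/39274 = -65494193309/5643713074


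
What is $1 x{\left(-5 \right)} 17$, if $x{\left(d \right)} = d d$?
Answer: $425$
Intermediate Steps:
$x{\left(d \right)} = d^{2}$
$1 x{\left(-5 \right)} 17 = 1 \left(-5\right)^{2} \cdot 17 = 1 \cdot 25 \cdot 17 = 25 \cdot 17 = 425$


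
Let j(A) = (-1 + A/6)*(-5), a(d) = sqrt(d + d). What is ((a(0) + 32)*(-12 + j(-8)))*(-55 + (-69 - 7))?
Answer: 4192/3 ≈ 1397.3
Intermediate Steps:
a(d) = sqrt(2)*sqrt(d) (a(d) = sqrt(2*d) = sqrt(2)*sqrt(d))
j(A) = 5 - 5*A/6 (j(A) = (-1 + A*(1/6))*(-5) = (-1 + A/6)*(-5) = 5 - 5*A/6)
((a(0) + 32)*(-12 + j(-8)))*(-55 + (-69 - 7)) = ((sqrt(2)*sqrt(0) + 32)*(-12 + (5 - 5/6*(-8))))*(-55 + (-69 - 7)) = ((sqrt(2)*0 + 32)*(-12 + (5 + 20/3)))*(-55 - 76) = ((0 + 32)*(-12 + 35/3))*(-131) = (32*(-1/3))*(-131) = -32/3*(-131) = 4192/3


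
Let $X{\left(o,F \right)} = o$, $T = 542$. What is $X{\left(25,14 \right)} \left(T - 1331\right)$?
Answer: $-19725$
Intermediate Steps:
$X{\left(25,14 \right)} \left(T - 1331\right) = 25 \left(542 - 1331\right) = 25 \left(-789\right) = -19725$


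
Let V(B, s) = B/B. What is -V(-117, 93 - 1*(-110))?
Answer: -1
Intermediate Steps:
V(B, s) = 1
-V(-117, 93 - 1*(-110)) = -1*1 = -1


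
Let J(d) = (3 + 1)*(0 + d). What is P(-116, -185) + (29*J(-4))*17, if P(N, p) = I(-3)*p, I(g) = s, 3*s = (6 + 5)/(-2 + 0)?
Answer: -45293/6 ≈ -7548.8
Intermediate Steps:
J(d) = 4*d
s = -11/6 (s = ((6 + 5)/(-2 + 0))/3 = (11/(-2))/3 = (11*(-½))/3 = (⅓)*(-11/2) = -11/6 ≈ -1.8333)
I(g) = -11/6
P(N, p) = -11*p/6
P(-116, -185) + (29*J(-4))*17 = -11/6*(-185) + (29*(4*(-4)))*17 = 2035/6 + (29*(-16))*17 = 2035/6 - 464*17 = 2035/6 - 7888 = -45293/6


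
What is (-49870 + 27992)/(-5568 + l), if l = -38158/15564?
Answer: 170254596/43349255 ≈ 3.9275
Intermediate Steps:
l = -19079/7782 (l = -38158*1/15564 = -19079/7782 ≈ -2.4517)
(-49870 + 27992)/(-5568 + l) = (-49870 + 27992)/(-5568 - 19079/7782) = -21878/(-43349255/7782) = -21878*(-7782/43349255) = 170254596/43349255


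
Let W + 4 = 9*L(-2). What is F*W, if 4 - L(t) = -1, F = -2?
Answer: -82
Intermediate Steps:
L(t) = 5 (L(t) = 4 - 1*(-1) = 4 + 1 = 5)
W = 41 (W = -4 + 9*5 = -4 + 45 = 41)
F*W = -2*41 = -82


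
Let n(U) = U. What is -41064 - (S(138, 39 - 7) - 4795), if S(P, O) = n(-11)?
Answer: -36258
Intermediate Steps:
S(P, O) = -11
-41064 - (S(138, 39 - 7) - 4795) = -41064 - (-11 - 4795) = -41064 - 1*(-4806) = -41064 + 4806 = -36258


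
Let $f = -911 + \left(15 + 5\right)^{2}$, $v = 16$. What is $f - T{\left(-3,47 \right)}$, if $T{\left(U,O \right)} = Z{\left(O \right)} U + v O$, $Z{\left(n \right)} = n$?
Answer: $-1122$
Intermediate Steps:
$T{\left(U,O \right)} = 16 O + O U$ ($T{\left(U,O \right)} = O U + 16 O = 16 O + O U$)
$f = -511$ ($f = -911 + 20^{2} = -911 + 400 = -511$)
$f - T{\left(-3,47 \right)} = -511 - 47 \left(16 - 3\right) = -511 - 47 \cdot 13 = -511 - 611 = -1122$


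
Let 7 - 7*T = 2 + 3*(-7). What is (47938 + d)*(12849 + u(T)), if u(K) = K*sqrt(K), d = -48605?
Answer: -8570283 - 17342*sqrt(182)/49 ≈ -8.5751e+6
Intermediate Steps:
T = 26/7 (T = 1 - (2 + 3*(-7))/7 = 1 - (2 - 21)/7 = 1 - 1/7*(-19) = 1 + 19/7 = 26/7 ≈ 3.7143)
u(K) = K**(3/2)
(47938 + d)*(12849 + u(T)) = (47938 - 48605)*(12849 + (26/7)**(3/2)) = -667*(12849 + 26*sqrt(182)/49) = -8570283 - 17342*sqrt(182)/49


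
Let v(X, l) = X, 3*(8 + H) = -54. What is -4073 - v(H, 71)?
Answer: -4047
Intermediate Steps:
H = -26 (H = -8 + (⅓)*(-54) = -8 - 18 = -26)
-4073 - v(H, 71) = -4073 - 1*(-26) = -4073 + 26 = -4047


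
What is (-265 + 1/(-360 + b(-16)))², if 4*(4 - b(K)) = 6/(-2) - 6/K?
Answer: 9080260142409/129299641 ≈ 70227.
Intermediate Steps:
b(K) = 19/4 + 3/(2*K) (b(K) = 4 - (6/(-2) - 6/K)/4 = 4 - (6*(-½) - 6/K)/4 = 4 - (-3 - 6/K)/4 = 4 + (¾ + 3/(2*K)) = 19/4 + 3/(2*K))
(-265 + 1/(-360 + b(-16)))² = (-265 + 1/(-360 + (¼)*(6 + 19*(-16))/(-16)))² = (-265 + 1/(-360 + (¼)*(-1/16)*(6 - 304)))² = (-265 + 1/(-360 + (¼)*(-1/16)*(-298)))² = (-265 + 1/(-360 + 149/32))² = (-265 + 1/(-11371/32))² = (-265 - 32/11371)² = (-3013347/11371)² = 9080260142409/129299641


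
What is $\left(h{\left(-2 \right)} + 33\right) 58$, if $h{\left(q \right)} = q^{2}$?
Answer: $2146$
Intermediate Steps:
$\left(h{\left(-2 \right)} + 33\right) 58 = \left(\left(-2\right)^{2} + 33\right) 58 = \left(4 + 33\right) 58 = 37 \cdot 58 = 2146$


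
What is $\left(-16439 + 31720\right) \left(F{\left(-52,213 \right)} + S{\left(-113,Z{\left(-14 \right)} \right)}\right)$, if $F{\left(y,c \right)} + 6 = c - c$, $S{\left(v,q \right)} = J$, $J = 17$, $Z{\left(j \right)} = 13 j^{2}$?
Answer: $168091$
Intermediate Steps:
$S{\left(v,q \right)} = 17$
$F{\left(y,c \right)} = -6$ ($F{\left(y,c \right)} = -6 + \left(c - c\right) = -6 + 0 = -6$)
$\left(-16439 + 31720\right) \left(F{\left(-52,213 \right)} + S{\left(-113,Z{\left(-14 \right)} \right)}\right) = \left(-16439 + 31720\right) \left(-6 + 17\right) = 15281 \cdot 11 = 168091$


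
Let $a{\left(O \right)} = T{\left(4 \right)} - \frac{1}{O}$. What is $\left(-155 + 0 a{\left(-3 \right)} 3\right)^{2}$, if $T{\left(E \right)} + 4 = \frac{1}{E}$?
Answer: $24025$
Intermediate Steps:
$T{\left(E \right)} = -4 + \frac{1}{E}$
$a{\left(O \right)} = - \frac{15}{4} - \frac{1}{O}$ ($a{\left(O \right)} = \left(-4 + \frac{1}{4}\right) - \frac{1}{O} = - \frac{15}{4} - \frac{1}{O}$)
$\left(-155 + 0 a{\left(-3 \right)} 3\right)^{2} = \left(-155 + 0 \left(- \frac{15}{4} - \frac{1}{-3}\right) 3\right)^{2} = \left(-155 + 0 \left(- \frac{15}{4} - - \frac{1}{3}\right) 3\right)^{2} = \left(-155 + 0 \left(- \frac{15}{4} + \frac{1}{3}\right) 3\right)^{2} = \left(-155 + 0 \left(- \frac{41}{12}\right) 3\right)^{2} = \left(-155 + 0 \cdot 3\right)^{2} = \left(-155 + 0\right)^{2} = \left(-155\right)^{2} = 24025$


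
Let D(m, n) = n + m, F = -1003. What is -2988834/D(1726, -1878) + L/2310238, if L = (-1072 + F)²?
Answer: 1726393084373/87789044 ≈ 19665.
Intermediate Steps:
D(m, n) = m + n
L = 4305625 (L = (-1072 - 1003)² = (-2075)² = 4305625)
-2988834/D(1726, -1878) + L/2310238 = -2988834/(1726 - 1878) + 4305625/2310238 = -2988834/(-152) + 4305625*(1/2310238) = -2988834*(-1/152) + 4305625/2310238 = 1494417/76 + 4305625/2310238 = 1726393084373/87789044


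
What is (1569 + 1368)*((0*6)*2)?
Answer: 0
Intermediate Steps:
(1569 + 1368)*((0*6)*2) = 2937*(0*2) = 2937*0 = 0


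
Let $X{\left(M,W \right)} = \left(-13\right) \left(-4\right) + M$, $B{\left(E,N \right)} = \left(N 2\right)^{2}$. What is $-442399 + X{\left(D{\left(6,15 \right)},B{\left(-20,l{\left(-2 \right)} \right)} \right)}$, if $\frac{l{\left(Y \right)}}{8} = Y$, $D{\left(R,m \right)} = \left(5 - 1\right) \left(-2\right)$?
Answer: $-442355$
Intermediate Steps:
$D{\left(R,m \right)} = -8$ ($D{\left(R,m \right)} = 4 \left(-2\right) = -8$)
$l{\left(Y \right)} = 8 Y$
$B{\left(E,N \right)} = 4 N^{2}$ ($B{\left(E,N \right)} = \left(2 N\right)^{2} = 4 N^{2}$)
$X{\left(M,W \right)} = 52 + M$
$-442399 + X{\left(D{\left(6,15 \right)},B{\left(-20,l{\left(-2 \right)} \right)} \right)} = -442399 + \left(52 - 8\right) = -442399 + 44 = -442355$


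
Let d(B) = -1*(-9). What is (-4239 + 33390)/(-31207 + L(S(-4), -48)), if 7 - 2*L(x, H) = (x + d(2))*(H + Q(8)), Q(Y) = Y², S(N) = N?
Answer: -6478/6943 ≈ -0.93303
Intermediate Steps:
d(B) = 9
L(x, H) = 7/2 - (9 + x)*(64 + H)/2 (L(x, H) = 7/2 - (x + 9)*(H + 8²)/2 = 7/2 - (9 + x)*(H + 64)/2 = 7/2 - (9 + x)*(64 + H)/2)
(-4239 + 33390)/(-31207 + L(S(-4), -48)) = (-4239 + 33390)/(-31207 + (-569/2 - 32*(-4) - 9/2*(-48) - ½*(-48)*(-4))) = 29151/(-31207 + (-569/2 + 128 + 216 - 96)) = 29151/(-31207 - 73/2) = 29151/(-62487/2) = 29151*(-2/62487) = -6478/6943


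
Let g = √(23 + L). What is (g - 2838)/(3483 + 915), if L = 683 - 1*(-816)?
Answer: -473/733 + √1522/4398 ≈ -0.63642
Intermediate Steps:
L = 1499 (L = 683 + 816 = 1499)
g = √1522 (g = √(23 + 1499) = √1522 ≈ 39.013)
(g - 2838)/(3483 + 915) = (√1522 - 2838)/(3483 + 915) = (-2838 + √1522)/4398 = (-2838 + √1522)*(1/4398) = -473/733 + √1522/4398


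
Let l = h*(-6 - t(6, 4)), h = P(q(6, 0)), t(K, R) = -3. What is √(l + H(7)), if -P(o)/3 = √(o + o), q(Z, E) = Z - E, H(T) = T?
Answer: √(7 + 18*√3) ≈ 6.1787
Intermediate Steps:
P(o) = -3*√2*√o (P(o) = -3*√(o + o) = -3*√2*√o)
h = -6*√3 (h = -3*√2*√(6 - 1*0) = -3*√2*√(6 + 0) = -3*√2*√6 = -6*√3 ≈ -10.392)
l = 18*√3 (l = (-6*√3)*(-6 - 1*(-3)) = (-6*√3)*(-6 + 3) = -6*√3*(-3) = 18*√3 ≈ 31.177)
√(l + H(7)) = √(18*√3 + 7) = √(7 + 18*√3)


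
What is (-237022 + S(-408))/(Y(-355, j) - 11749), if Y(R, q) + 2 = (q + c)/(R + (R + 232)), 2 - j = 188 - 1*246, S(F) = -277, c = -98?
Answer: 56714461/2808470 ≈ 20.194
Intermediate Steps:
j = 60 (j = 2 - (188 - 1*246) = 2 - (188 - 246) = 2 - 1*(-58) = 2 + 58 = 60)
Y(R, q) = -2 + (-98 + q)/(232 + 2*R) (Y(R, q) = -2 + (q - 98)/(R + (R + 232)) = -2 + (-98 + q)/(R + (232 + R)) = -2 + (-98 + q)/(232 + 2*R))
(-237022 + S(-408))/(Y(-355, j) - 11749) = (-237022 - 277)/((-562 + 60 - 4*(-355))/(2*(116 - 355)) - 11749) = -237299/((1/2)*(-562 + 60 + 1420)/(-239) - 11749) = -237299/((1/2)*(-1/239)*918 - 11749) = -237299/(-459/239 - 11749) = -237299/(-2808470/239) = -237299*(-239/2808470) = 56714461/2808470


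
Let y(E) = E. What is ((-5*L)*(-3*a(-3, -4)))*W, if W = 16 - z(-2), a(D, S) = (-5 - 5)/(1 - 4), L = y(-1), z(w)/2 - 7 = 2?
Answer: 100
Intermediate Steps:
z(w) = 18 (z(w) = 14 + 2*2 = 14 + 4 = 18)
L = -1
a(D, S) = 10/3 (a(D, S) = -10/(-3) = -10*(-1/3) = 10/3)
W = -2 (W = 16 - 1*18 = 16 - 18 = -2)
((-5*L)*(-3*a(-3, -4)))*W = ((-5*(-1))*(-3*10/3))*(-2) = (5*(-10))*(-2) = -50*(-2) = 100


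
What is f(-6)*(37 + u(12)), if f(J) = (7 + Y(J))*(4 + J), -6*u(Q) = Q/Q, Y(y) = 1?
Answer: -1768/3 ≈ -589.33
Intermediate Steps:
u(Q) = -⅙ (u(Q) = -Q/(6*Q) = -⅙*1 = -⅙)
f(J) = 32 + 8*J (f(J) = (7 + 1)*(4 + J) = 8*(4 + J) = 32 + 8*J)
f(-6)*(37 + u(12)) = (32 + 8*(-6))*(37 - ⅙) = (32 - 48)*(221/6) = -16*221/6 = -1768/3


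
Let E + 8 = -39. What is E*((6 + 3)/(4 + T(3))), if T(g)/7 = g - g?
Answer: -423/4 ≈ -105.75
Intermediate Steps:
T(g) = 0 (T(g) = 7*(g - g) = 7*0 = 0)
E = -47 (E = -8 - 39 = -47)
E*((6 + 3)/(4 + T(3))) = -47*(6 + 3)/(4 + 0) = -423/4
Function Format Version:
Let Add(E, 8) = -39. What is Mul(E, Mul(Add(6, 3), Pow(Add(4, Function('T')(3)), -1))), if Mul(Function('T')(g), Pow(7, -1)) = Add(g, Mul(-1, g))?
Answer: Rational(-423, 4) ≈ -105.75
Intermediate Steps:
Function('T')(g) = 0 (Function('T')(g) = Mul(7, Add(g, Mul(-1, g))) = Mul(7, 0) = 0)
E = -47 (E = Add(-8, -39) = -47)
Mul(E, Mul(Add(6, 3), Pow(Add(4, Function('T')(3)), -1))) = Mul(-47, Mul(Add(6, 3), Pow(Add(4, 0), -1))) = Mul(-47, Mul(9, Pow(4, -1))) = Mul(-47, Mul(9, Rational(1, 4))) = Mul(-47, Rational(9, 4)) = Rational(-423, 4)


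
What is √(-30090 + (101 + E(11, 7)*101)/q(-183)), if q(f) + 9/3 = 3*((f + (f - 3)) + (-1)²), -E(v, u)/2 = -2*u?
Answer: I*√4097444757/369 ≈ 173.47*I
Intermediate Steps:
E(v, u) = 4*u (E(v, u) = -(-4)*u = 4*u)
q(f) = -9 + 6*f (q(f) = -3 + 3*((f + (f - 3)) + (-1)²) = -3 + 3*((f + (-3 + f)) + 1) = -3 + 3*((-3 + 2*f) + 1) = -3 + 3*(-2 + 2*f) = -3 + (-6 + 6*f) = -9 + 6*f)
√(-30090 + (101 + E(11, 7)*101)/q(-183)) = √(-30090 + (101 + (4*7)*101)/(-9 + 6*(-183))) = √(-30090 + (101 + 28*101)/(-9 - 1098)) = √(-30090 + (101 + 2828)/(-1107)) = √(-30090 + 2929*(-1/1107)) = √(-30090 - 2929/1107) = √(-33312559/1107) = I*√4097444757/369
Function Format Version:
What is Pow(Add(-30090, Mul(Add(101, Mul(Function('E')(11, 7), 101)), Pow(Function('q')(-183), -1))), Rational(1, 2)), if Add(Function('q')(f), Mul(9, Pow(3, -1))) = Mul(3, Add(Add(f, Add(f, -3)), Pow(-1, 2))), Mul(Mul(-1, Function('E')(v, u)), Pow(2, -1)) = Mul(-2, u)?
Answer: Mul(Rational(1, 369), I, Pow(4097444757, Rational(1, 2))) ≈ Mul(173.47, I)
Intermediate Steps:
Function('E')(v, u) = Mul(4, u) (Function('E')(v, u) = Mul(-2, Mul(-2, u)) = Mul(4, u))
Function('q')(f) = Add(-9, Mul(6, f)) (Function('q')(f) = Add(-3, Mul(3, Add(Add(f, Add(f, -3)), Pow(-1, 2)))) = Add(-3, Mul(3, Add(Add(f, Add(-3, f)), 1))) = Add(-3, Mul(3, Add(Add(-3, Mul(2, f)), 1))) = Add(-3, Mul(3, Add(-2, Mul(2, f)))) = Add(-3, Add(-6, Mul(6, f))) = Add(-9, Mul(6, f)))
Pow(Add(-30090, Mul(Add(101, Mul(Function('E')(11, 7), 101)), Pow(Function('q')(-183), -1))), Rational(1, 2)) = Pow(Add(-30090, Mul(Add(101, Mul(Mul(4, 7), 101)), Pow(Add(-9, Mul(6, -183)), -1))), Rational(1, 2)) = Pow(Add(-30090, Mul(Add(101, Mul(28, 101)), Pow(Add(-9, -1098), -1))), Rational(1, 2)) = Pow(Add(-30090, Mul(Add(101, 2828), Pow(-1107, -1))), Rational(1, 2)) = Pow(Add(-30090, Mul(2929, Rational(-1, 1107))), Rational(1, 2)) = Pow(Add(-30090, Rational(-2929, 1107)), Rational(1, 2)) = Pow(Rational(-33312559, 1107), Rational(1, 2)) = Mul(Rational(1, 369), I, Pow(4097444757, Rational(1, 2)))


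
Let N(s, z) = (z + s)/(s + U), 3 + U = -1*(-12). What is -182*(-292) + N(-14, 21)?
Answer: 265713/5 ≈ 53143.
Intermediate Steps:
U = 9 (U = -3 - 1*(-12) = -3 + 12 = 9)
N(s, z) = (s + z)/(9 + s) (N(s, z) = (z + s)/(s + 9) = (s + z)/(9 + s))
-182*(-292) + N(-14, 21) = -182*(-292) + (-14 + 21)/(9 - 14) = 53144 + 7/(-5) = 53144 - ⅕*7 = 53144 - 7/5 = 265713/5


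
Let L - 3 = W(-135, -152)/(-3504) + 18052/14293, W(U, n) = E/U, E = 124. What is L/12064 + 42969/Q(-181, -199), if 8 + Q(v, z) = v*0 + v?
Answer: -32452144741171439/142741625120640 ≈ -227.35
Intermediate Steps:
W(U, n) = 124/U
Q(v, z) = -8 + v (Q(v, z) = -8 + (v*0 + v) = -8 + (0 + v) = -8 + v)
L = 7206143143/1690290180 (L = 3 + ((124/(-135))/(-3504) + 18052/14293) = 3 + ((124*(-1/135))*(-1/3504) + 18052*(1/14293)) = 3 + (-124/135*(-1/3504) + 18052/14293) = 3 + (31/118260 + 18052/14293) = 3 + 2135272603/1690290180 = 7206143143/1690290180 ≈ 4.2633)
L/12064 + 42969/Q(-181, -199) = (7206143143/1690290180)/12064 + 42969/(-8 - 181) = (7206143143/1690290180)*(1/12064) + 42969/(-189) = 7206143143/20391660731520 + 42969*(-1/189) = 7206143143/20391660731520 - 14323/63 = -32452144741171439/142741625120640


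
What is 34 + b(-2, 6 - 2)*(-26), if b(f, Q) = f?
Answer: 86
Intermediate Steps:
34 + b(-2, 6 - 2)*(-26) = 34 - 2*(-26) = 34 + 52 = 86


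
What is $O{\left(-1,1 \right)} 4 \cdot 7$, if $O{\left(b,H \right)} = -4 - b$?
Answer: $-84$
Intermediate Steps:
$O{\left(-1,1 \right)} 4 \cdot 7 = \left(-4 - -1\right) 4 \cdot 7 = \left(-4 + 1\right) 4 \cdot 7 = \left(-3\right) 4 \cdot 7 = \left(-12\right) 7 = -84$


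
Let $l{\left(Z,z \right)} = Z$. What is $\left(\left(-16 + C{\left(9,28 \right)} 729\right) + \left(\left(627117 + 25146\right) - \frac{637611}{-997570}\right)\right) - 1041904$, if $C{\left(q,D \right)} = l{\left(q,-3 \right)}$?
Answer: $- \frac{382164439109}{997570} \approx -3.831 \cdot 10^{5}$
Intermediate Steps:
$C{\left(q,D \right)} = q$
$\left(\left(-16 + C{\left(9,28 \right)} 729\right) + \left(\left(627117 + 25146\right) - \frac{637611}{-997570}\right)\right) - 1041904 = \left(\left(-16 + 9 \cdot 729\right) + \left(\left(627117 + 25146\right) - \frac{637611}{-997570}\right)\right) - 1041904 = \left(\left(-16 + 6561\right) + \left(652263 - - \frac{637611}{997570}\right)\right) - 1041904 = \left(6545 + \left(652263 + \frac{637611}{997570}\right)\right) - 1041904 = \left(6545 + \frac{650678638521}{997570}\right) - 1041904 = \frac{657207734171}{997570} - 1041904 = - \frac{382164439109}{997570}$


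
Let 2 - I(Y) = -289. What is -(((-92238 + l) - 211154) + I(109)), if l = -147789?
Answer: 450890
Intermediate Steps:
I(Y) = 291 (I(Y) = 2 - 1*(-289) = 2 + 289 = 291)
-(((-92238 + l) - 211154) + I(109)) = -(((-92238 - 147789) - 211154) + 291) = -((-240027 - 211154) + 291) = -(-451181 + 291) = -1*(-450890) = 450890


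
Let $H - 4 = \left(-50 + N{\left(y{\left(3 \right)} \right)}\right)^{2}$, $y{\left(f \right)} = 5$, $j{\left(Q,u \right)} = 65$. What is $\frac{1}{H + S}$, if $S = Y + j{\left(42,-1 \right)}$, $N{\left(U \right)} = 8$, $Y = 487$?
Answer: $\frac{1}{2320} \approx 0.00043103$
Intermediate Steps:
$H = 1768$ ($H = 4 + \left(-50 + 8\right)^{2} = 4 + \left(-42\right)^{2} = 4 + 1764 = 1768$)
$S = 552$ ($S = 487 + 65 = 552$)
$\frac{1}{H + S} = \frac{1}{1768 + 552} = \frac{1}{2320}$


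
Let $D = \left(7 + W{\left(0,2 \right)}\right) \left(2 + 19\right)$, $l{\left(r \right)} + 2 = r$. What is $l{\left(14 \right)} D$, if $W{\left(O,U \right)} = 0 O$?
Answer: $1764$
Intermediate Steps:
$W{\left(O,U \right)} = 0$
$l{\left(r \right)} = -2 + r$
$D = 147$ ($D = \left(7 + 0\right) \left(2 + 19\right) = 7 \cdot 21 = 147$)
$l{\left(14 \right)} D = \left(-2 + 14\right) 147 = 12 \cdot 147 = 1764$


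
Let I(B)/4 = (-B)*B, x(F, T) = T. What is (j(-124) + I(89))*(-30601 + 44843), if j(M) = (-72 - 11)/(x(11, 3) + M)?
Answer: -54599284802/121 ≈ -4.5123e+8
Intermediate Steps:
I(B) = -4*B² (I(B) = 4*((-B)*B) = 4*(-B²) = -4*B²)
j(M) = -83/(3 + M) (j(M) = (-72 - 11)/(3 + M) = -83/(3 + M))
(j(-124) + I(89))*(-30601 + 44843) = (-83/(3 - 124) - 4*89²)*(-30601 + 44843) = (-83/(-121) - 4*7921)*14242 = (-83*(-1/121) - 31684)*14242 = (83/121 - 31684)*14242 = -3833681/121*14242 = -54599284802/121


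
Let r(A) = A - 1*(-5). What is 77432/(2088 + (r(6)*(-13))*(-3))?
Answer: 77432/2517 ≈ 30.764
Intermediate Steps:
r(A) = 5 + A (r(A) = A + 5 = 5 + A)
77432/(2088 + (r(6)*(-13))*(-3)) = 77432/(2088 + ((5 + 6)*(-13))*(-3)) = 77432/(2088 + (11*(-13))*(-3)) = 77432/(2088 - 143*(-3)) = 77432/(2088 + 429) = 77432/2517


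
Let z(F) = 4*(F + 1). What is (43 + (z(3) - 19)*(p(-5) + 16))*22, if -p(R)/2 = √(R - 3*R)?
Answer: -110 + 132*√10 ≈ 307.42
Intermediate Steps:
z(F) = 4 + 4*F (z(F) = 4*(1 + F) = 4 + 4*F)
p(R) = -2*√2*√(-R) (p(R) = -2*√(R - 3*R) = -2*√2*√(-R))
(43 + (z(3) - 19)*(p(-5) + 16))*22 = (43 + ((4 + 4*3) - 19)*(-2*√2*√(-1*(-5)) + 16))*22 = (43 + ((4 + 12) - 19)*(-2*√2*√5 + 16))*22 = (43 + (16 - 19)*(-2*√10 + 16))*22 = (43 - 3*(16 - 2*√10))*22 = (43 + (-48 + 6*√10))*22 = (-5 + 6*√10)*22 = -110 + 132*√10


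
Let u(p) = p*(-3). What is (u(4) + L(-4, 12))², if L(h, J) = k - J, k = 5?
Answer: 361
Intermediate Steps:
u(p) = -3*p
L(h, J) = 5 - J
(u(4) + L(-4, 12))² = (-3*4 + (5 - 1*12))² = (-12 + (5 - 12))² = (-12 - 7)² = (-19)² = 361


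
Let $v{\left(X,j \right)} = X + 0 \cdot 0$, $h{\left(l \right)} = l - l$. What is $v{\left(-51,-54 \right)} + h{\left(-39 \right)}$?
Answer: $-51$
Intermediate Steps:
$h{\left(l \right)} = 0$
$v{\left(X,j \right)} = X$ ($v{\left(X,j \right)} = X + 0 = X$)
$v{\left(-51,-54 \right)} + h{\left(-39 \right)} = -51 + 0 = -51$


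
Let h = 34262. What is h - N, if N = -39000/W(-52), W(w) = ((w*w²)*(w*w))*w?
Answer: 6513275272567/190102016 ≈ 34262.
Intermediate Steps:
W(w) = w⁶ (W(w) = (w³*w²)*w = w⁵*w = w⁶)
N = -375/190102016 (N = -39000/((-52)⁶) = -39000/19770609664 = -39000*1/19770609664 = -375/190102016 ≈ -1.9726e-6)
h - N = 34262 - 1*(-375/190102016) = 34262 + 375/190102016 = 6513275272567/190102016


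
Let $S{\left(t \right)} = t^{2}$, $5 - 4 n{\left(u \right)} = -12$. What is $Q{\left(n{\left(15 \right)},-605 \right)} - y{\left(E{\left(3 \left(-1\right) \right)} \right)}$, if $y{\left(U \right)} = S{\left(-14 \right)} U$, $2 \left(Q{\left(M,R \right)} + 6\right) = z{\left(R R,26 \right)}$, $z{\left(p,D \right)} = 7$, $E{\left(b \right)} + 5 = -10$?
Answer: $\frac{5875}{2} \approx 2937.5$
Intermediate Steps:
$E{\left(b \right)} = -15$ ($E{\left(b \right)} = -5 - 10 = -15$)
$n{\left(u \right)} = \frac{17}{4}$ ($n{\left(u \right)} = \frac{5}{4} - -3 = \frac{5}{4} + 3 = \frac{17}{4}$)
$Q{\left(M,R \right)} = - \frac{5}{2}$ ($Q{\left(M,R \right)} = -6 + \frac{1}{2} \cdot 7 = -6 + \frac{7}{2} = - \frac{5}{2}$)
$y{\left(U \right)} = 196 U$ ($y{\left(U \right)} = \left(-14\right)^{2} U = 196 U$)
$Q{\left(n{\left(15 \right)},-605 \right)} - y{\left(E{\left(3 \left(-1\right) \right)} \right)} = - \frac{5}{2} - 196 \left(-15\right) = - \frac{5}{2} - -2940 = - \frac{5}{2} + 2940 = \frac{5875}{2}$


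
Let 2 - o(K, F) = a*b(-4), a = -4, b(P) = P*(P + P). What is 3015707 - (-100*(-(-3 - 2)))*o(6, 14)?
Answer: 3080707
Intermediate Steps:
b(P) = 2*P**2 (b(P) = P*(2*P) = 2*P**2)
o(K, F) = 130 (o(K, F) = 2 - (-4)*2*(-4)**2 = 2 - (-4)*2*16 = 2 - (-4)*32 = 2 - 1*(-128) = 2 + 128 = 130)
3015707 - (-100*(-(-3 - 2)))*o(6, 14) = 3015707 - (-100*(-(-3 - 2)))*130 = 3015707 - (-100*(-1*(-5)))*130 = 3015707 - (-100*5)*130 = 3015707 - (-10*50)*130 = 3015707 - (-500)*130 = 3015707 - 1*(-65000) = 3015707 + 65000 = 3080707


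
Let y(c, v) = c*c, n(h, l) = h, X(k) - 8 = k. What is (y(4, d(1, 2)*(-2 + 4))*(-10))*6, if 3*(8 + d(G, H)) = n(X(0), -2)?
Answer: -960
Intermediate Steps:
X(k) = 8 + k
d(G, H) = -16/3 (d(G, H) = -8 + (8 + 0)/3 = -8 + (⅓)*8 = -8 + 8/3 = -16/3)
y(c, v) = c²
(y(4, d(1, 2)*(-2 + 4))*(-10))*6 = (4²*(-10))*6 = (16*(-10))*6 = -160*6 = -960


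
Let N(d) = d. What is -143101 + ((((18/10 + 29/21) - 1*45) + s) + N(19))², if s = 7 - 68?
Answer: -1500230924/11025 ≈ -1.3608e+5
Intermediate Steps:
s = -61
-143101 + ((((18/10 + 29/21) - 1*45) + s) + N(19))² = -143101 + ((((18/10 + 29/21) - 1*45) - 61) + 19)² = -143101 + ((((18*(⅒) + 29*(1/21)) - 45) - 61) + 19)² = -143101 + ((((9/5 + 29/21) - 45) - 61) + 19)² = -143101 + (((334/105 - 45) - 61) + 19)² = -143101 + ((-4391/105 - 61) + 19)² = -143101 + (-10796/105 + 19)² = -143101 + (-8801/105)² = -143101 + 77457601/11025 = -1500230924/11025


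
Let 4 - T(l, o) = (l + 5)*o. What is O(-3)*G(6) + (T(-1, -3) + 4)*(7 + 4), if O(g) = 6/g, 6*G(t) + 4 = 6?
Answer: 658/3 ≈ 219.33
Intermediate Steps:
G(t) = ⅓ (G(t) = -⅔ + (⅙)*6 = -⅔ + 1 = ⅓)
T(l, o) = 4 - o*(5 + l) (T(l, o) = 4 - (l + 5)*o = 4 - (5 + l)*o = 4 - o*(5 + l))
O(-3)*G(6) + (T(-1, -3) + 4)*(7 + 4) = (6/(-3))*(⅓) + ((4 - 5*(-3) - 1*(-1)*(-3)) + 4)*(7 + 4) = (6*(-⅓))*(⅓) + ((4 + 15 - 3) + 4)*11 = -2*⅓ + (16 + 4)*11 = -⅔ + 20*11 = -⅔ + 220 = 658/3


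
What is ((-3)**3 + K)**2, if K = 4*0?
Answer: 729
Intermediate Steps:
K = 0
((-3)**3 + K)**2 = ((-3)**3 + 0)**2 = (-27 + 0)**2 = (-27)**2 = 729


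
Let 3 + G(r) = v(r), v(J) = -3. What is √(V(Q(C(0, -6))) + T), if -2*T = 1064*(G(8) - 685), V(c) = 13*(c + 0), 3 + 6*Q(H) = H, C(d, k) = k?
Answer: √1470370/2 ≈ 606.29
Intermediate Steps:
G(r) = -6 (G(r) = -3 - 3 = -6)
Q(H) = -½ + H/6
V(c) = 13*c
T = 367612 (T = -532*(-6 - 685) = -532*(-691) = -½*(-735224) = 367612)
√(V(Q(C(0, -6))) + T) = √(13*(-½ + (⅙)*(-6)) + 367612) = √(13*(-½ - 1) + 367612) = √(13*(-3/2) + 367612) = √(-39/2 + 367612) = √(735185/2) = √1470370/2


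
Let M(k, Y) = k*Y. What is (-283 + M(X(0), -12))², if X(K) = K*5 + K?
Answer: 80089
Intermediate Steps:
X(K) = 6*K (X(K) = 5*K + K = 6*K)
M(k, Y) = Y*k
(-283 + M(X(0), -12))² = (-283 - 72*0)² = (-283 - 12*0)² = (-283 + 0)² = (-283)² = 80089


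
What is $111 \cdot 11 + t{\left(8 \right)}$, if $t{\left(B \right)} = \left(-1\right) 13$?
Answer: $1208$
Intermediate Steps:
$t{\left(B \right)} = -13$
$111 \cdot 11 + t{\left(8 \right)} = 111 \cdot 11 - 13 = 1221 - 13 = 1208$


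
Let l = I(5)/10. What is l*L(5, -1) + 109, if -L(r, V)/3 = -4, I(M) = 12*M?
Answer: 181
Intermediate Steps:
L(r, V) = 12 (L(r, V) = -3*(-4) = 12)
l = 6 (l = (12*5)/10 = 60*(⅒) = 6)
l*L(5, -1) + 109 = 6*12 + 109 = 72 + 109 = 181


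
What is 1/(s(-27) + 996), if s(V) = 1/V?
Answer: 27/26891 ≈ 0.0010041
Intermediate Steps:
1/(s(-27) + 996) = 1/(1/(-27) + 996) = 1/(-1/27 + 996) = 1/(26891/27) = 27/26891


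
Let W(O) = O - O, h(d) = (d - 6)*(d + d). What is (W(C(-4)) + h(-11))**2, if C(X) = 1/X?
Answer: 139876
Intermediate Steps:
h(d) = 2*d*(-6 + d) (h(d) = (-6 + d)*(2*d) = 2*d*(-6 + d))
W(O) = 0
(W(C(-4)) + h(-11))**2 = (0 + 2*(-11)*(-6 - 11))**2 = (0 + 2*(-11)*(-17))**2 = (0 + 374)**2 = 374**2 = 139876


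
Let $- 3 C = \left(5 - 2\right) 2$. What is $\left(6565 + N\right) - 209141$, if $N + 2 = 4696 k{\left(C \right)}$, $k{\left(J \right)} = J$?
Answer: $-211970$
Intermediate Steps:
$C = -2$ ($C = - \frac{\left(5 - 2\right) 2}{3} = - \frac{3 \cdot 2}{3} = \left(- \frac{1}{3}\right) 6 = -2$)
$N = -9394$ ($N = -2 + 4696 \left(-2\right) = -2 - 9392 = -9394$)
$\left(6565 + N\right) - 209141 = \left(6565 - 9394\right) - 209141 = -2829 - 209141 = -211970$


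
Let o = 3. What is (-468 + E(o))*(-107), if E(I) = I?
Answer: 49755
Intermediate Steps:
(-468 + E(o))*(-107) = (-468 + 3)*(-107) = -465*(-107) = 49755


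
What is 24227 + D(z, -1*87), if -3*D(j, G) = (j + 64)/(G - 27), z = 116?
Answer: 460323/19 ≈ 24228.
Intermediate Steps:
D(j, G) = -(64 + j)/(3*(-27 + G)) (D(j, G) = -(j + 64)/(3*(G - 27)) = -(64 + j)/(3*(-27 + G)))
24227 + D(z, -1*87) = 24227 + (-64 - 1*116)/(3*(-27 - 1*87)) = 24227 + (-64 - 116)/(3*(-27 - 87)) = 24227 + (⅓)*(-180)/(-114) = 24227 + (⅓)*(-1/114)*(-180) = 24227 + 10/19 = 460323/19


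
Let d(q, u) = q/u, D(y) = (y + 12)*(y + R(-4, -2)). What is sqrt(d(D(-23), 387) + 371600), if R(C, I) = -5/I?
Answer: sqrt(24735221186)/258 ≈ 609.59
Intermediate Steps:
D(y) = (12 + y)*(5/2 + y) (D(y) = (y + 12)*(y - 5/(-2)) = (12 + y)*(y - 5*(-1/2)) = (12 + y)*(y + 5/2) = (12 + y)*(5/2 + y))
sqrt(d(D(-23), 387) + 371600) = sqrt((30 + (-23)**2 + (29/2)*(-23))/387 + 371600) = sqrt((30 + 529 - 667/2)*(1/387) + 371600) = sqrt((451/2)*(1/387) + 371600) = sqrt(451/774 + 371600) = sqrt(287618851/774) = sqrt(24735221186)/258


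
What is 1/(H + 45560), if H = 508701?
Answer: 1/554261 ≈ 1.8042e-6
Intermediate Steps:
1/(H + 45560) = 1/(508701 + 45560) = 1/554261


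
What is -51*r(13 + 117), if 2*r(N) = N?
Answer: -3315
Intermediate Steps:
r(N) = N/2
-51*r(13 + 117) = -51*(13 + 117)/2 = -51*130/2 = -51*65 = -3315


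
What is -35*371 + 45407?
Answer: 32422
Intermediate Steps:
-35*371 + 45407 = -12985 + 45407 = 32422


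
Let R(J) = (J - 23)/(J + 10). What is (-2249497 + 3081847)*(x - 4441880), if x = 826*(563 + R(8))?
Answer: -3310697372950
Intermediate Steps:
R(J) = (-23 + J)/(10 + J)
x = 1393049/3 (x = 826*(563 + (-23 + 8)/(10 + 8)) = 826*(563 - 15/18) = 826*(563 + (1/18)*(-15)) = 826*(563 - ⅚) = 826*(3373/6) = 1393049/3 ≈ 4.6435e+5)
(-2249497 + 3081847)*(x - 4441880) = (-2249497 + 3081847)*(1393049/3 - 4441880) = 832350*(-11932591/3) = -3310697372950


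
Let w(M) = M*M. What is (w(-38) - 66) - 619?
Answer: 759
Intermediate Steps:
w(M) = M**2
(w(-38) - 66) - 619 = ((-38)**2 - 66) - 619 = (1444 - 66) - 619 = 1378 - 619 = 759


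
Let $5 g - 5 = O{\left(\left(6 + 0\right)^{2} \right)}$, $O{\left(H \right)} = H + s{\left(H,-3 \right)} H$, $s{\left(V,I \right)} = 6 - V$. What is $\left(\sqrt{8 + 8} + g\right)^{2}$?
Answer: $\frac{1038361}{25} \approx 41534.0$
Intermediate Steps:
$O{\left(H \right)} = H + H \left(6 - H\right)$ ($O{\left(H \right)} = H + \left(6 - H\right) H = H + H \left(6 - H\right)$)
$g = - \frac{1039}{5}$ ($g = 1 + \frac{\left(6 + 0\right)^{2} \left(7 - \left(6 + 0\right)^{2}\right)}{5} = 1 + \frac{6^{2} \left(7 - 6^{2}\right)}{5} = 1 + \frac{36 \left(7 - 36\right)}{5} = 1 + \frac{36 \left(-29\right)}{5} = 1 + \frac{1}{5} \left(-1044\right) = 1 - \frac{1044}{5} = - \frac{1039}{5} \approx -207.8$)
$\left(\sqrt{8 + 8} + g\right)^{2} = \left(\sqrt{8 + 8} - \frac{1039}{5}\right)^{2} = \left(\sqrt{16} - \frac{1039}{5}\right)^{2} = \left(4 - \frac{1039}{5}\right)^{2} = \left(- \frac{1019}{5}\right)^{2} = \frac{1038361}{25}$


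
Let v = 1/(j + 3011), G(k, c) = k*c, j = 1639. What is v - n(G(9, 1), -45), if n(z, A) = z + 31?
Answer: -185999/4650 ≈ -40.000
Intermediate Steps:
G(k, c) = c*k
n(z, A) = 31 + z
v = 1/4650 (v = 1/(1639 + 3011) = 1/4650 ≈ 0.00021505)
v - n(G(9, 1), -45) = 1/4650 - (31 + 1*9) = 1/4650 - (31 + 9) = 1/4650 - 1*40 = 1/4650 - 40 = -185999/4650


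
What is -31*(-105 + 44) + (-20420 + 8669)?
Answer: -9860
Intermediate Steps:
-31*(-105 + 44) + (-20420 + 8669) = -31*(-61) - 11751 = 1891 - 11751 = -9860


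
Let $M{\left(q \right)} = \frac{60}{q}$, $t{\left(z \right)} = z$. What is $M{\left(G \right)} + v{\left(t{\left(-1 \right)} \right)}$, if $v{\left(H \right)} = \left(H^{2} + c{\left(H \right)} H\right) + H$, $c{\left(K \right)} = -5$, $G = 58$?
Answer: $\frac{175}{29} \approx 6.0345$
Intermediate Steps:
$v{\left(H \right)} = H^{2} - 4 H$ ($v{\left(H \right)} = \left(H^{2} - 5 H\right) + H = H^{2} - 4 H$)
$M{\left(G \right)} + v{\left(t{\left(-1 \right)} \right)} = \frac{60}{58} - \left(-4 - 1\right) = 60 \cdot \frac{1}{58} - -5 = \frac{30}{29} + 5 = \frac{175}{29}$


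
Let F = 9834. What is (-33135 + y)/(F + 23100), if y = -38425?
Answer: -35780/16467 ≈ -2.1728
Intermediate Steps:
(-33135 + y)/(F + 23100) = (-33135 - 38425)/(9834 + 23100) = -71560/32934 = -71560*1/32934 = -35780/16467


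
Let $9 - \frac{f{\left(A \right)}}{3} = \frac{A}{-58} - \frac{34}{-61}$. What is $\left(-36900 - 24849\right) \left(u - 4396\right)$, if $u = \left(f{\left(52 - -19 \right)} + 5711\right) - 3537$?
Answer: $\frac{479100178917}{3538} \approx 1.3542 \cdot 10^{8}$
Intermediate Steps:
$f{\left(A \right)} = \frac{1545}{61} + \frac{3 A}{58}$ ($f{\left(A \right)} = 27 - 3 \left(\frac{A}{-58} - \frac{34}{-61}\right) = 27 - 3 \left(A \left(- \frac{1}{58}\right) - - \frac{34}{61}\right) = 27 - 3 \left(- \frac{A}{58} + \frac{34}{61}\right) = 27 - 3 \left(\frac{34}{61} - \frac{A}{58}\right) = 27 + \left(- \frac{102}{61} + \frac{3 A}{58}\right) = \frac{1545}{61} + \frac{3 A}{58}$)
$u = \frac{7794215}{3538}$ ($u = \left(\left(\frac{1545}{61} + \frac{3 \left(52 - -19\right)}{58}\right) + 5711\right) - 3537 = \left(\left(\frac{1545}{61} + \frac{3 \left(52 + 19\right)}{58}\right) + 5711\right) - 3537 = \left(\left(\frac{1545}{61} + \frac{3}{58} \cdot 71\right) + 5711\right) - 3537 = \left(\left(\frac{1545}{61} + \frac{213}{58}\right) + 5711\right) - 3537 = \left(\frac{102603}{3538} + 5711\right) - 3537 = \frac{20308121}{3538} - 3537 = \frac{7794215}{3538} \approx 2203.0$)
$\left(-36900 - 24849\right) \left(u - 4396\right) = \left(-36900 - 24849\right) \left(\frac{7794215}{3538} - 4396\right) = \left(-61749\right) \left(- \frac{7758833}{3538}\right) = \frac{479100178917}{3538}$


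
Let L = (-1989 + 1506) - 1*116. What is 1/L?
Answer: -1/599 ≈ -0.0016694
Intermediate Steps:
L = -599 (L = -483 - 116 = -599)
1/L = 1/(-599) = -1/599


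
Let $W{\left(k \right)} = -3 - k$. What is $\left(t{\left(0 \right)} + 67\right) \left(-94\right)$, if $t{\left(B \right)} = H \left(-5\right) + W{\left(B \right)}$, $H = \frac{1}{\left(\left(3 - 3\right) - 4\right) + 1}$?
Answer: $- \frac{18518}{3} \approx -6172.7$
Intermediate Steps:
$H = - \frac{1}{3}$ ($H = \frac{1}{\left(0 - 4\right) + 1} = \frac{1}{-4 + 1} = \frac{1}{-3} = - \frac{1}{3} \approx -0.33333$)
$t{\left(B \right)} = - \frac{4}{3} - B$ ($t{\left(B \right)} = \left(- \frac{1}{3}\right) \left(-5\right) - \left(3 + B\right) = \frac{5}{3} - \left(3 + B\right) = - \frac{4}{3} - B$)
$\left(t{\left(0 \right)} + 67\right) \left(-94\right) = \left(\left(- \frac{4}{3} - 0\right) + 67\right) \left(-94\right) = \left(\left(- \frac{4}{3} + 0\right) + 67\right) \left(-94\right) = \left(- \frac{4}{3} + 67\right) \left(-94\right) = \frac{197}{3} \left(-94\right) = - \frac{18518}{3}$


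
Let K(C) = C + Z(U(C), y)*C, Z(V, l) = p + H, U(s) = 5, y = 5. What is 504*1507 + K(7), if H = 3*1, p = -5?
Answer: 759521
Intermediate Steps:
H = 3
Z(V, l) = -2 (Z(V, l) = -5 + 3 = -2)
K(C) = -C (K(C) = C - 2*C = -C)
504*1507 + K(7) = 504*1507 - 1*7 = 759528 - 7 = 759521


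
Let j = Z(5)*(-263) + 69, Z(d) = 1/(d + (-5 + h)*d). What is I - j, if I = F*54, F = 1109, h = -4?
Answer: 2392417/40 ≈ 59810.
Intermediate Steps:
Z(d) = -1/(8*d) (Z(d) = 1/(d + (-5 - 4)*d) = 1/(d - 9*d) = 1/(-8*d) = -1/(8*d))
j = 3023/40 (j = -1/8/5*(-263) + 69 = -1/8*1/5*(-263) + 69 = -1/40*(-263) + 69 = 263/40 + 69 = 3023/40 ≈ 75.575)
I = 59886 (I = 1109*54 = 59886)
I - j = 59886 - 1*3023/40 = 59886 - 3023/40 = 2392417/40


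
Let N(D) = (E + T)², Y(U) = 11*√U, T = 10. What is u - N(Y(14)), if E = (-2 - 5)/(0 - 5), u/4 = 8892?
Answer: 885951/25 ≈ 35438.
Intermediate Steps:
u = 35568 (u = 4*8892 = 35568)
E = 7/5 (E = -7/(-5) = -7*(-⅕) = 7/5 ≈ 1.4000)
N(D) = 3249/25 (N(D) = (7/5 + 10)² = (57/5)² = 3249/25)
u - N(Y(14)) = 35568 - 1*3249/25 = 35568 - 3249/25 = 885951/25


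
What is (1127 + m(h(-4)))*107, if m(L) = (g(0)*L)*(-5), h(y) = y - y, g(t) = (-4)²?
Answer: 120589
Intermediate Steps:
g(t) = 16
h(y) = 0
m(L) = -80*L (m(L) = (16*L)*(-5) = -80*L)
(1127 + m(h(-4)))*107 = (1127 - 80*0)*107 = (1127 + 0)*107 = 1127*107 = 120589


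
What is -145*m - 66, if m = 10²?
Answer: -14566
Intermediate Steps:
m = 100
-145*m - 66 = -145*100 - 66 = -14500 - 66 = -14566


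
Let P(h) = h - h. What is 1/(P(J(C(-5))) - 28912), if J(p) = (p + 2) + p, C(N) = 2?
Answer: -1/28912 ≈ -3.4588e-5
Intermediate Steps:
J(p) = 2 + 2*p (J(p) = (2 + p) + p = 2 + 2*p)
P(h) = 0
1/(P(J(C(-5))) - 28912) = 1/(0 - 28912) = 1/(-28912) = -1/28912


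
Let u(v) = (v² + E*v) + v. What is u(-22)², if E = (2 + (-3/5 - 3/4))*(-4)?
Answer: 6739216/25 ≈ 2.6957e+5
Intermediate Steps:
E = -13/5 (E = (2 + (-3*⅕ - 3*¼))*(-4) = (2 + (-⅗ - ¾))*(-4) = (2 - 27/20)*(-4) = (13/20)*(-4) = -13/5 ≈ -2.6000)
u(v) = v² - 8*v/5 (u(v) = (v² - 13*v/5) + v = v² - 8*v/5)
u(-22)² = ((⅕)*(-22)*(-8 + 5*(-22)))² = ((⅕)*(-22)*(-8 - 110))² = ((⅕)*(-22)*(-118))² = (2596/5)² = 6739216/25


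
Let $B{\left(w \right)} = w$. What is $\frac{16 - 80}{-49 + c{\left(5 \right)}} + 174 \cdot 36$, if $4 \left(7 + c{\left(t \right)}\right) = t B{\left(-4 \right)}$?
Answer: $\frac{382168}{61} \approx 6265.0$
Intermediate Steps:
$c{\left(t \right)} = -7 - t$ ($c{\left(t \right)} = -7 + \frac{t \left(-4\right)}{4} = -7 + \frac{\left(-4\right) t}{4} = -7 - t$)
$\frac{16 - 80}{-49 + c{\left(5 \right)}} + 174 \cdot 36 = \frac{16 - 80}{-49 - 12} + 174 \cdot 36 = - \frac{64}{-49 - 12} + 6264 = - \frac{64}{-61} + 6264 = \left(-64\right) \left(- \frac{1}{61}\right) + 6264 = \frac{64}{61} + 6264 = \frac{382168}{61}$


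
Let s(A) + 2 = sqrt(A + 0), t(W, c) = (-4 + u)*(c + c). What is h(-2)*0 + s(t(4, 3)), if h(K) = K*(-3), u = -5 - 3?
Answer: -2 + 6*I*sqrt(2) ≈ -2.0 + 8.4853*I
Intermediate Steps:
u = -8
h(K) = -3*K
t(W, c) = -24*c (t(W, c) = (-4 - 8)*(c + c) = -24*c)
s(A) = -2 + sqrt(A) (s(A) = -2 + sqrt(A + 0) = -2 + sqrt(A))
h(-2)*0 + s(t(4, 3)) = -3*(-2)*0 + (-2 + sqrt(-24*3)) = 6*0 + (-2 + sqrt(-72)) = 0 + (-2 + 6*I*sqrt(2)) = -2 + 6*I*sqrt(2)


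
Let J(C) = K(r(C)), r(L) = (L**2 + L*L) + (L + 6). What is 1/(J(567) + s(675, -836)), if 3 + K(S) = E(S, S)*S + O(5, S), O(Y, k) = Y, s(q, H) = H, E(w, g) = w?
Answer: 1/414157888767 ≈ 2.4145e-12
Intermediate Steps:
r(L) = 6 + L + 2*L**2 (r(L) = (L**2 + L**2) + (6 + L) = 2*L**2 + (6 + L) = 6 + L + 2*L**2)
K(S) = 2 + S**2 (K(S) = -3 + (S*S + 5) = -3 + (S**2 + 5) = -3 + (5 + S**2) = 2 + S**2)
J(C) = 2 + (6 + C + 2*C**2)**2
1/(J(567) + s(675, -836)) = 1/((2 + (6 + 567 + 2*567**2)**2) - 836) = 1/((2 + (6 + 567 + 2*321489)**2) - 836) = 1/((2 + (6 + 567 + 642978)**2) - 836) = 1/((2 + 643551**2) - 836) = 1/((2 + 414157889601) - 836) = 1/(414157889603 - 836) = 1/414157888767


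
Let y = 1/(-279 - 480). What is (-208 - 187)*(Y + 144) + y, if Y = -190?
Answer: 13791029/759 ≈ 18170.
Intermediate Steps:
y = -1/759 (y = 1/(-759) = -1/759 ≈ -0.0013175)
(-208 - 187)*(Y + 144) + y = (-208 - 187)*(-190 + 144) - 1/759 = -395*(-46) - 1/759 = 18170 - 1/759 = 13791029/759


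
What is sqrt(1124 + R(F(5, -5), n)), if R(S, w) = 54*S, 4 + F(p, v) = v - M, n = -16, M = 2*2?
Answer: sqrt(422) ≈ 20.543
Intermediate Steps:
M = 4
F(p, v) = -8 + v (F(p, v) = -4 + (v - 1*4) = -4 + (v - 4) = -4 + (-4 + v) = -8 + v)
sqrt(1124 + R(F(5, -5), n)) = sqrt(1124 + 54*(-8 - 5)) = sqrt(1124 + 54*(-13)) = sqrt(1124 - 702) = sqrt(422)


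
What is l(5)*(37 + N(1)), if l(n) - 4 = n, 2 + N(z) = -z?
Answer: 306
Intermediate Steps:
N(z) = -2 - z
l(n) = 4 + n
l(5)*(37 + N(1)) = (4 + 5)*(37 + (-2 - 1*1)) = 9*(37 + (-2 - 1)) = 9*(37 - 3) = 9*34 = 306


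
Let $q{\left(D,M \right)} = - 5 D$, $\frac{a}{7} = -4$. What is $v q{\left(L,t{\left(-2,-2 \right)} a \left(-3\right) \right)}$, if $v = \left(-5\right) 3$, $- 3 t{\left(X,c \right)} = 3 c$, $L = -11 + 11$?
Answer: $0$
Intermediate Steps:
$a = -28$ ($a = 7 \left(-4\right) = -28$)
$L = 0$
$t{\left(X,c \right)} = - c$ ($t{\left(X,c \right)} = - \frac{3 c}{3} = - c$)
$v = -15$
$v q{\left(L,t{\left(-2,-2 \right)} a \left(-3\right) \right)} = - 15 \left(\left(-5\right) 0\right) = \left(-15\right) 0 = 0$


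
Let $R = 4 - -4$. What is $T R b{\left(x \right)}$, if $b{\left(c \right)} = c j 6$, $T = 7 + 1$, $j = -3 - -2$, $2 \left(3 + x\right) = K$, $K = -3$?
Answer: $1728$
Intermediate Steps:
$x = - \frac{9}{2}$ ($x = -3 + \frac{1}{2} \left(-3\right) = -3 - \frac{3}{2} = - \frac{9}{2} \approx -4.5$)
$j = -1$ ($j = -3 + 2 = -1$)
$T = 8$
$R = 8$ ($R = 4 + 4 = 8$)
$b{\left(c \right)} = - 6 c$ ($b{\left(c \right)} = c \left(-1\right) 6 = - c 6 = - 6 c$)
$T R b{\left(x \right)} = 8 \cdot 8 \left(\left(-6\right) \left(- \frac{9}{2}\right)\right) = 64 \cdot 27 = 1728$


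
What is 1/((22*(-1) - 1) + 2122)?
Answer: 1/2099 ≈ 0.00047642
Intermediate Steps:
1/((22*(-1) - 1) + 2122) = 1/((-22 - 1) + 2122) = 1/(-23 + 2122) = 1/2099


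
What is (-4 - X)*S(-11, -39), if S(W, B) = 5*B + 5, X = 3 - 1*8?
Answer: -190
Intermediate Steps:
X = -5 (X = 3 - 8 = -5)
S(W, B) = 5 + 5*B
(-4 - X)*S(-11, -39) = (-4 - 1*(-5))*(5 + 5*(-39)) = (-4 + 5)*(5 - 195) = 1*(-190) = -190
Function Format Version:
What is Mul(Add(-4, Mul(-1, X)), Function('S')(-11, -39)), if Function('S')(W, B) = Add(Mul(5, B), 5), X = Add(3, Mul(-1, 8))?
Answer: -190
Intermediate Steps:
X = -5 (X = Add(3, -8) = -5)
Function('S')(W, B) = Add(5, Mul(5, B))
Mul(Add(-4, Mul(-1, X)), Function('S')(-11, -39)) = Mul(Add(-4, Mul(-1, -5)), Add(5, Mul(5, -39))) = Mul(Add(-4, 5), Add(5, -195)) = Mul(1, -190) = -190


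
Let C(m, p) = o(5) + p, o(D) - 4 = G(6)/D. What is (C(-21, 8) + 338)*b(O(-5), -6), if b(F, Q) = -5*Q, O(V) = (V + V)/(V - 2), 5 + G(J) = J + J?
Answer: 10542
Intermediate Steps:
G(J) = -5 + 2*J (G(J) = -5 + (J + J) = -5 + 2*J)
O(V) = 2*V/(-2 + V) (O(V) = (2*V)/(-2 + V) = 2*V/(-2 + V))
o(D) = 4 + 7/D (o(D) = 4 + (-5 + 2*6)/D = 4 + (-5 + 12)/D = 4 + 7/D)
C(m, p) = 27/5 + p (C(m, p) = (4 + 7/5) + p = 27/5 + p)
(C(-21, 8) + 338)*b(O(-5), -6) = ((27/5 + 8) + 338)*(-5*(-6)) = (67/5 + 338)*30 = (1757/5)*30 = 10542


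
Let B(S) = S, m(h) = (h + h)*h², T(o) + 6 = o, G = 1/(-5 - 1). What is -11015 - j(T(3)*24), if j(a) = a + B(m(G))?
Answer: -1181843/108 ≈ -10943.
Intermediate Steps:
G = -⅙ (G = 1/(-6) = -⅙ ≈ -0.16667)
T(o) = -6 + o
m(h) = 2*h³ (m(h) = (2*h)*h² = 2*h³)
j(a) = -1/108 + a (j(a) = a + 2*(-⅙)³ = a + 2*(-1/216) = a - 1/108 = -1/108 + a)
-11015 - j(T(3)*24) = -11015 - (-1/108 + (-6 + 3)*24) = -11015 - (-1/108 - 3*24) = -11015 - (-1/108 - 72) = -11015 - 1*(-7777/108) = -11015 + 7777/108 = -1181843/108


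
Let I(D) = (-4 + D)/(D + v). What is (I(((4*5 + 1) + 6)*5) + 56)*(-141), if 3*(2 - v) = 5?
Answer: -3261189/406 ≈ -8032.5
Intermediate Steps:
v = ⅓ (v = 2 - ⅓*5 = 2 - 5/3 = ⅓ ≈ 0.33333)
I(D) = (-4 + D)/(⅓ + D) (I(D) = (-4 + D)/(D + ⅓) = (-4 + D)/(⅓ + D))
(I(((4*5 + 1) + 6)*5) + 56)*(-141) = (3*(-4 + ((4*5 + 1) + 6)*5)/(1 + 3*(((4*5 + 1) + 6)*5)) + 56)*(-141) = (3*(-4 + ((20 + 1) + 6)*5)/(1 + 3*(((20 + 1) + 6)*5)) + 56)*(-141) = (3*(-4 + (21 + 6)*5)/(1 + 3*((21 + 6)*5)) + 56)*(-141) = (3*(-4 + 27*5)/(1 + 3*(27*5)) + 56)*(-141) = (3*(-4 + 135)/(1 + 3*135) + 56)*(-141) = (3*131/(1 + 405) + 56)*(-141) = (3*131/406 + 56)*(-141) = (3*(1/406)*131 + 56)*(-141) = (393/406 + 56)*(-141) = (23129/406)*(-141) = -3261189/406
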